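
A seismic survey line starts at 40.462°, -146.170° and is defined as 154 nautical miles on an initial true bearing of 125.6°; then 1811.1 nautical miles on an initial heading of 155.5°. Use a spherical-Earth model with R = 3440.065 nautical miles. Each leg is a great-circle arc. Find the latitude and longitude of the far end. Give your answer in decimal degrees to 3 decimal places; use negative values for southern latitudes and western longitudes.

latitude 10.819°, longitude -131.240°

Apply the spherical direct solution leg by leg, carrying full precision between legs.
Leg 1: from (40.462°, -146.170°), δ = 154/3440.065 = 0.044767 rad, θ = 125.6° → φ = 38.938°, λ = -143.489°.
Leg 2: from (38.938°, -143.489°), δ = 1811.1/3440.065 = 0.526473 rad, θ = 155.5° → φ = 10.819°, λ = -131.240°.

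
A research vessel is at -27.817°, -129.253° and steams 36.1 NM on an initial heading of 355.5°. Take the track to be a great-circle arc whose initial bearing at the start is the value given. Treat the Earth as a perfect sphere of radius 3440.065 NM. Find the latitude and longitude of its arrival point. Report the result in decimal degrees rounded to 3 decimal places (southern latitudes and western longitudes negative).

latitude -27.218°, longitude -129.306°

The arc subtends δ = 36.1/3440.065 = 0.010494 rad at the centre.
Start latitude φ₁ = -0.485498 rad; initial bearing θ = 6.204645 rad.
sin φ₂ = sin φ₁ cos δ + cos φ₁ sin δ cos θ = (-0.466649)(0.999945) + (0.884443)(0.010494)(0.996917) = -0.457371
φ₂ = asin(-0.457371) = -0.475036 rad = -27.218°.
Then Δλ = atan2(-0.000728, 0.786513) = -0.000926 rad, from sin θ sin δ cos φ₁ over cos δ − sin φ₁ sin φ₂.
λ₂ = λ₁ + Δλ = -129.306°.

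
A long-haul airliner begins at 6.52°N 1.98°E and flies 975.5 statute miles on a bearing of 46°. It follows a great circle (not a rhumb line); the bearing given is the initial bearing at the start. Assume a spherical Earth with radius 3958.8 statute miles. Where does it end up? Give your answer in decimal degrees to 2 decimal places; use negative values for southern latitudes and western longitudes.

latitude 16.17°, longitude 12.51°

The arc subtends δ = 975.5/3958.8 = 0.246413 rad at the centre.
Start latitude φ₁ = 0.113795 rad; initial bearing θ = 0.802851 rad.
sin φ₂ = sin φ₁ cos δ + cos φ₁ sin δ cos θ = (0.113550)(0.969794) + (0.993532)(0.243927)(0.694658) = 0.278470
φ₂ = asin(0.278470) = 0.282201 rad = 16.17°.
Then Δλ = atan2(0.174331, 0.938173) = 0.183725 rad, from sin θ sin δ cos φ₁ over cos δ − sin φ₁ sin φ₂.
Hence λ₂ = 1.98° + 10.53° = 12.51°.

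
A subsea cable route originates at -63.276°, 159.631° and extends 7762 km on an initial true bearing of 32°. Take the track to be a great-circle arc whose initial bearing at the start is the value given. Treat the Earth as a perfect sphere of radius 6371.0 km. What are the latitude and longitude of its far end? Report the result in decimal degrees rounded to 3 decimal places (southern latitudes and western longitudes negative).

Central angle δ = d/R = 1.218333 rad.
Converting: φ₁ = -1.104375 rad, θ = 0.558505 rad.
Applying the spherical law of cosines for sides, sin φ₂ = sin φ₁ cos δ + cos φ₁ sin δ cos θ = 0.049581, so φ₂ = 2.842°.
For the longitude increment, Δλ = atan2( sin θ sin δ cos φ₁, cos δ − sin φ₁ sin φ₂ ) = atan2(0.223652, 0.389496) = 29.865°.
λ₂ = 159.631° + 29.865° = 189.496°, normalized to (−180°, 180°] → -170.504°.

latitude 2.842°, longitude -170.504°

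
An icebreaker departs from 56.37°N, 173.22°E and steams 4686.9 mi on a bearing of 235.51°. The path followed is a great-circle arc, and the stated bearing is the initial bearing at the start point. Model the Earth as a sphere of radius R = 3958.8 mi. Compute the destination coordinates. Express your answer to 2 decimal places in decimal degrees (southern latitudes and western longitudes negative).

latitude 1.36°, longitude 123.44°

Central angle δ = d/R = 1.183919 rad.
Converting: φ₁ = 0.983842 rad, θ = 4.110425 rad.
Applying the spherical law of cosines for sides, sin φ₂ = sin φ₁ cos δ + cos φ₁ sin δ cos θ = 0.023717, so φ₂ = 1.36°.
Then Δλ = atan2(-0.422741, 0.357551) = -0.868751 rad, from sin θ sin δ cos φ₁ over cos δ − sin φ₁ sin φ₂.
λ₂ = 173.22° + -49.78° = 123.44°.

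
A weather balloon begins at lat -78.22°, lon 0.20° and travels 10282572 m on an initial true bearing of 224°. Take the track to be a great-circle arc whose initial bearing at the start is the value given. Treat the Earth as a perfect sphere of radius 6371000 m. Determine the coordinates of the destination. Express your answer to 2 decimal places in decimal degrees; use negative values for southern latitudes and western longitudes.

δ = 10282572/6371000 = 1.613965 rad (92.4734°).
Start latitude φ₁ = -1.365197 rad; initial bearing θ = 3.909538 rad.
sin φ₂ = sin φ₁ cos δ + cos φ₁ sin δ cos θ = (-0.978939)(-0.043155) + (0.204154)(0.999068)(-0.719340) = -0.104473
φ₂ = asin(-0.104473) = -0.104664 rad = -6.00°.
For the longitude increment, Δλ = atan2( sin θ sin δ cos φ₁, cos δ − sin φ₁ sin φ₂ ) = atan2(-0.141685, -0.145428) = -135.75°.
Hence λ₂ = 0.20° + -135.75° = -135.55°.

latitude -6.00°, longitude -135.55°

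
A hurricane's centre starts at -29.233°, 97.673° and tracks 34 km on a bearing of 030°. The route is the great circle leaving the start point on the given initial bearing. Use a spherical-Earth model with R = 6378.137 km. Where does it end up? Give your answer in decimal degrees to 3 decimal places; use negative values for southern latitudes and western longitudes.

latitude -28.968°, longitude 97.848°

δ = 34/6378.137 = 0.005331 rad (0.3054°).
Converting: φ₁ = -0.510212 rad, θ = 0.523599 rad.
sin φ₂ = sin φ₁ cos δ + cos φ₁ sin δ cos θ = (-0.488362)(0.999986) + (0.872641)(0.005331)(0.866025) = -0.484327
φ₂ = asin(-0.484327) = -0.505594 rad = -28.968°.
For the longitude increment, Δλ = atan2( sin θ sin δ cos φ₁, cos δ − sin φ₁ sin φ₂ ) = atan2(0.002326, 0.763459) = 0.175°.
λ₂ = λ₁ + Δλ = 97.848°.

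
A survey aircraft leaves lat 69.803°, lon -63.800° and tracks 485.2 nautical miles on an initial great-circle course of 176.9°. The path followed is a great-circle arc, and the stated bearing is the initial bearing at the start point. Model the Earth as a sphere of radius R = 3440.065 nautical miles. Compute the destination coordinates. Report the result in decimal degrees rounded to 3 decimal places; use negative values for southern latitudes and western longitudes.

Central angle δ = d/R = 0.141044 rad.
With φ₁ = 69.803° = 1.218292 rad and θ = 176.9° = 3.087487 rad:
sin φ₂ = sin φ₁ cos δ + cos φ₁ sin δ cos θ = (0.938511)(0.990070) + (0.345249)(0.140577)(-0.998537) = 0.880729
φ₂ = asin(0.880729) = 1.077398 rad = 61.730°.
Δλ = atan2( sin θ sin δ cos φ₁ , cos δ − sin φ₁ sin φ₂ ) = atan2(0.002625, 0.163496) = 0.016052 rad = 0.920°.
Hence λ₂ = -63.800° + 0.920° = -62.880°.

latitude 61.730°, longitude -62.880°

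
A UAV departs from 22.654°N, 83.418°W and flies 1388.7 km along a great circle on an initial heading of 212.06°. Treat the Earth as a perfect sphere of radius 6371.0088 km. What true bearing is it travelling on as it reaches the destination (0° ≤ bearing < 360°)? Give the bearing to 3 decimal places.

final bearing 210.046°

Central angle δ = d/R = 0.217972 rad.
With φ₁ = 22.654° = 0.395387 rad and θ = 212.06° = 3.701145 rad:
Destination latitude: φ₂ = arcsin( sin φ₁ cos δ + cos φ₁ sin δ cos θ ) = arcsin(0.206921) = 11.942°.
Δλ = atan2( sin θ sin δ cos φ₁ , cos δ − sin φ₁ sin φ₂ ) = atan2(-0.105931, 0.896639) = -0.117597 rad = -6.738°.
λ₂ = λ₁ + Δλ = -90.156°.
The forward bearing on arrival equals the back-azimuth from the destination plus 180°.
Back-azimuth from P₂ (11.942°, -90.156°) to P₁ (22.654°, -83.418°), with Δλ' = λ₁ − λ₂ = 6.738°: atan2( sin Δλ' cos φ₁ , cos φ₂ sin φ₁ − sin φ₂ cos φ₁ cos Δλ' ) = 30.046°.
Final bearing = (30.046° + 180°) mod 360° = 210.046°.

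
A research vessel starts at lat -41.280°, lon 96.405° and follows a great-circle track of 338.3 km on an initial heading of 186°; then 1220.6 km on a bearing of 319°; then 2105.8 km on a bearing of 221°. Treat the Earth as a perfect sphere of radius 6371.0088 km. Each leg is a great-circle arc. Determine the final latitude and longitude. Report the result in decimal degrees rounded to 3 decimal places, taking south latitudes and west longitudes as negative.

Apply the spherical direct solution leg by leg, carrying full precision between legs.
Leg 1: from (-41.280°, 96.405°), δ = 338.3/6371.0088 = 0.053100 rad, θ = 186° → φ = -44.305°, λ = 95.961°.
Leg 2: from (-44.305°, 95.961°), δ = 1220.6/6371.0088 = 0.191587 rad, θ = 319° → φ = -35.652°, λ = 87.117°.
Leg 3: from (-35.652°, 87.117°), δ = 2105.8/6371.0088 = 0.330529 rad, θ = 221° → φ = -48.619°, λ = 68.328°.

latitude -48.619°, longitude 68.328°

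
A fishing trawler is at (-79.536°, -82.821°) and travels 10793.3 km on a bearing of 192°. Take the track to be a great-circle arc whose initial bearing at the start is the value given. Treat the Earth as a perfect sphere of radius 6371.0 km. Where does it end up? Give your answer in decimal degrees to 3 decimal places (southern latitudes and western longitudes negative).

Central angle δ = d/R = 1.694130 rad.
Converting: φ₁ = -1.388165 rad, θ = 3.351032 rad.
sin φ₂ = sin φ₁ cos δ + cos φ₁ sin δ cos θ = (-0.983369)(-0.123021) + (0.181618)(0.992404)(-0.978148) = -0.055325
φ₂ = asin(-0.055325) = -0.055353 rad = -3.171°.
Δλ = atan2( sin θ sin δ cos φ₁ , cos δ − sin φ₁ sin φ₂ ) = atan2(-0.037474, -0.177425) = -2.933444 rad = -168.074°.
λ₂ = -82.821° + -168.074° = -250.895°, normalized to (−180°, 180°] → 109.105°.

latitude -3.171°, longitude 109.105°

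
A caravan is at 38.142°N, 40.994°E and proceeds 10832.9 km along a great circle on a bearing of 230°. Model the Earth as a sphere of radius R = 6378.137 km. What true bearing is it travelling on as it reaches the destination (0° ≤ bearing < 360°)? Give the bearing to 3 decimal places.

final bearing 227.699°

Angular distance δ = d/R = 10832.9 / 6378.137 = 1.698443 rad.
Start latitude φ₁ = 0.665703 rad; initial bearing θ = 4.014257 rad.
sin φ₂ = sin φ₁ cos δ + cos φ₁ sin δ cos θ = (0.617613)(-0.127300) + (0.786482)(0.991864)(-0.642788) = -0.580050
φ₂ = asin(-0.580050) = -0.618790 rad = -35.454°.
Δλ = atan2( sin θ sin δ cos φ₁ , cos δ − sin φ₁ sin φ₂ ) = atan2(-0.597579, 0.230946) = -1.202008 rad = -68.870°.
Hence λ₂ = 40.994° + -68.870° = -27.876°.
The forward bearing on arrival equals the back-azimuth from the destination plus 180°.
Back-azimuth from P₂ (-35.454°, -27.876°) to P₁ (38.142°, 40.994°), with Δλ' = λ₁ − λ₂ = 68.870°: atan2( sin Δλ' cos φ₁ , cos φ₂ sin φ₁ − sin φ₂ cos φ₁ cos Δλ' ) = 47.699°.
Final bearing = (47.699° + 180°) mod 360° = 227.699°.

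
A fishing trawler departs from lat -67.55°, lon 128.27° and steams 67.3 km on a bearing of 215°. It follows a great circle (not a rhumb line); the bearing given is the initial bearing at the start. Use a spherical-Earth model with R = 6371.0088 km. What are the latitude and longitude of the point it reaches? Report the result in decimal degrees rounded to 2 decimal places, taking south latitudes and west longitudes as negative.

latitude -68.04°, longitude 127.34°

Angular distance δ = d/R = 67.3 / 6371.0088 = 0.010563 rad.
Converting: φ₁ = -1.178970 rad, θ = 3.752458 rad.
sin φ₂ = sin φ₁ cos δ + cos φ₁ sin δ cos θ = (-0.924213)(0.999944) + (0.381877)(0.010563)(-0.819152) = -0.927466
φ₂ = asin(-0.927466) = -1.187578 rad = -68.04°.
For the longitude increment, Δλ = atan2( sin θ sin δ cos φ₁, cos δ − sin φ₁ sin φ₂ ) = atan2(-0.002314, 0.142768) = -0.93°.
λ₂ = 128.27° + -0.93° = 127.34°.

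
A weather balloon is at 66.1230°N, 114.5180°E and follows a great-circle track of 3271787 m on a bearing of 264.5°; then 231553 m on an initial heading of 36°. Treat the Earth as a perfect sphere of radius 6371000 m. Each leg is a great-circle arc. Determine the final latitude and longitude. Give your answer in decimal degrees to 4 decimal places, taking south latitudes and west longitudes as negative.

latitude 52.6915°, longitude 65.5112°

Apply the spherical direct solution leg by leg, carrying full precision between legs.
Leg 1: from (66.1230°, 114.5180°), δ = 3271787/6371000 = 0.513544 rad, θ = 264.5° → φ = 51.0237°, λ = 63.4918°.
Leg 2: from (51.0237°, 63.4918°), δ = 231553/6371000 = 0.036345 rad, θ = 36° → φ = 52.6915°, λ = 65.5112°.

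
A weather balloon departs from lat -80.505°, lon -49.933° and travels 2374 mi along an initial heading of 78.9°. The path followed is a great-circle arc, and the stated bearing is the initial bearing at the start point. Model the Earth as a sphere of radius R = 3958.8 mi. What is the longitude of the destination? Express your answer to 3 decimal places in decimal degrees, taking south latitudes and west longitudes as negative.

longitude 16.347°

Central angle δ = d/R = 0.599677 rad.
Converting: φ₁ = -1.405077 rad, θ = 1.377065 rad.
Destination latitude: φ₂ = arcsin( sin φ₁ cos δ + cos φ₁ sin δ cos θ ) = arcsin(-0.796285) = -52.777°.
Then Δλ = atan2(0.091359, 0.040143) = 1.156796 rad, from sin θ sin δ cos φ₁ over cos δ − sin φ₁ sin φ₂.
Hence λ₂ = -49.933° + 66.280° = 16.347°.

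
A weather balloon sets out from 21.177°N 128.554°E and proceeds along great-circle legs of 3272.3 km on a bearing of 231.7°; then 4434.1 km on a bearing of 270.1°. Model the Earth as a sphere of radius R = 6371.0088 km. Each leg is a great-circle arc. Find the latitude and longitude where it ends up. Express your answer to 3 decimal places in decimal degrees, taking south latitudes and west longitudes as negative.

latitude 1.413°, longitude 65.971°

Apply the spherical direct solution leg by leg, carrying full precision between legs.
Leg 1: from (21.177°, 128.554°), δ = 3272.3/6371.0088 = 0.513624 rad, θ = 231.7° → φ = 1.758°, λ = 105.862°.
Leg 2: from (1.758°, 105.862°), δ = 4434.1/6371.0088 = 0.695981 rad, θ = 270.1° → φ = 1.413°, λ = 65.971°.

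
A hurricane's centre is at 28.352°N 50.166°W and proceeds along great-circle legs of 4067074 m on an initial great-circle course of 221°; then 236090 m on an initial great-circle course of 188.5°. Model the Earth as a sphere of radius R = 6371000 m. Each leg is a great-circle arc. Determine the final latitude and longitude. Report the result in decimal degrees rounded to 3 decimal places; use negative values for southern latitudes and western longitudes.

Apply the spherical direct solution leg by leg, carrying full precision between legs.
Leg 1: from (28.352°, -50.166°), δ = 4067074/6371000 = 0.638373 rad, θ = 221° → φ = -0.826°, λ = -73.181°.
Leg 2: from (-0.826°, -73.181°), δ = 236090/6371000 = 0.037057 rad, θ = 188.5° → φ = -2.926°, λ = -73.496°.

latitude -2.926°, longitude -73.496°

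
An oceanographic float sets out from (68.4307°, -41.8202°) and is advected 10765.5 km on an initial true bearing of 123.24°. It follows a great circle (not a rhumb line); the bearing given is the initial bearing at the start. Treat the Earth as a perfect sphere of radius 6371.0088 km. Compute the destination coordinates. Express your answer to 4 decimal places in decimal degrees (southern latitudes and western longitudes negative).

Angular distance δ = d/R = 10765.5 / 6371.0088 = 1.689764 rad.
Converting: φ₁ = 1.194341 rad, θ = 2.150944 rad.
Destination latitude: φ₂ = arcsin( sin φ₁ cos δ + cos φ₁ sin δ cos θ ) = arcsin(-0.310465) = -18.0872°.
Δλ = atan2( sin θ sin δ cos φ₁ , cos δ − sin φ₁ sin φ₂ ) = atan2(0.305303, 0.170037) = 1.062636 rad = 60.8846°.
λ₂ = λ₁ + Δλ = 19.0644°.

latitude -18.0872°, longitude 19.0644°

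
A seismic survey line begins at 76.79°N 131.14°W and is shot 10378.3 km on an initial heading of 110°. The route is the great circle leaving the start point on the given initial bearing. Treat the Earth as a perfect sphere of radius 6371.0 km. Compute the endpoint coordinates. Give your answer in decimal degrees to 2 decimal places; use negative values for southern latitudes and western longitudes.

latitude -7.74°, longitude -59.93°

δ = 10378.3/6371 = 1.628991 rad (93.3343°).
With φ₁ = 76.79° = 1.340238 rad and θ = 110° = 1.919862 rad:
Destination latitude: φ₂ = arcsin( sin φ₁ cos δ + cos φ₁ sin δ cos θ ) = arcsin(-0.134649) = -7.74°.
Then Δλ = atan2(0.214376, 0.072924) = 1.242904 rad, from sin θ sin δ cos φ₁ over cos δ − sin φ₁ sin φ₂.
Hence λ₂ = -131.14° + 71.21° = -59.93°.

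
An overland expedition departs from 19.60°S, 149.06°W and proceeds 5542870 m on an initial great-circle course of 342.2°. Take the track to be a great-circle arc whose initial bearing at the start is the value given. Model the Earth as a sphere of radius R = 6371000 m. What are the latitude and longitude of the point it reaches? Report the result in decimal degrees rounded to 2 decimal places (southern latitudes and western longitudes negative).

Angular distance δ = d/R = 5542870 / 6371000 = 0.870016 rad.
Converting: φ₁ = -0.342085 rad, θ = 5.972517 rad.
Applying the spherical law of cosines for sides, sin φ₂ = sin φ₁ cos δ + cos φ₁ sin δ cos θ = 0.469278, so φ₂ = 27.99°.
For the longitude increment, Δλ = atan2( sin θ sin δ cos φ₁, cos δ − sin φ₁ sin φ₂ ) = atan2(-0.220116, 0.802235) = -15.34°.
λ₂ = λ₁ + Δλ = -164.40°.

latitude 27.99°, longitude -164.40°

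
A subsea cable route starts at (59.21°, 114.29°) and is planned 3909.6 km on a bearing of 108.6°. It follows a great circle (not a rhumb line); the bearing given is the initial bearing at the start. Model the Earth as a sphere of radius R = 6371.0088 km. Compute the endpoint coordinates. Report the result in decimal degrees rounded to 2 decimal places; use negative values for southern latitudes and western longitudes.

The arc subtends δ = 3909.6/6371.0088 = 0.613655 rad at the centre.
Start latitude φ₁ = 1.033409 rad; initial bearing θ = 1.895428 rad.
Applying the spherical law of cosines for sides, sin φ₂ = sin φ₁ cos δ + cos φ₁ sin δ cos θ = 0.608292, so φ₂ = 37.47°.
Then Δλ = atan2(0.279382, 0.294996) = 0.758220 rad, from sin θ sin δ cos φ₁ over cos δ − sin φ₁ sin φ₂.
λ₂ = 114.29° + 43.44° = 157.73°.

latitude 37.47°, longitude 157.73°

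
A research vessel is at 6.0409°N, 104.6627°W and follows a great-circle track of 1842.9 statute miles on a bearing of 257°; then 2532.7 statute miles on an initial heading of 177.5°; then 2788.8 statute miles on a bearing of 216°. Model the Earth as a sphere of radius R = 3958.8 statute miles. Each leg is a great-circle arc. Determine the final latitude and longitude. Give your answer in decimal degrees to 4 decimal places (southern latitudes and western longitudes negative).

Apply the spherical direct solution leg by leg, carrying full precision between legs.
Leg 1: from (6.0409°, -104.6627°), δ = 1842.9/3958.8 = 0.465520 rad, θ = 257° → φ = -0.3654°, λ = -130.6003°.
Leg 2: from (-0.3654°, -130.6003°), δ = 2532.7/3958.8 = 0.639765 rad, θ = 177.5° → φ = -36.9804°, λ = -128.7322°.
Leg 3: from (-36.9804°, -128.7322°), δ = 2788.8/3958.8 = 0.704456 rad, θ = 216° → φ = -61.2700°, λ = 178.9028°.

latitude -61.2700°, longitude 178.9028°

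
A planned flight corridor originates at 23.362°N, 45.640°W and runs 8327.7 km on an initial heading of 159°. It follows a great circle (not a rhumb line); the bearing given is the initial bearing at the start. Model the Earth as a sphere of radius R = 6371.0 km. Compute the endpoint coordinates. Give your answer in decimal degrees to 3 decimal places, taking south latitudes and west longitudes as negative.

Angular distance δ = d/R = 8327.7 / 6371 = 1.307126 rad.
Start latitude φ₁ = 0.407744 rad; initial bearing θ = 2.775074 rad.
Destination latitude: φ₂ = arcsin( sin φ₁ cos δ + cos φ₁ sin δ cos θ ) = arcsin(-0.724076) = -46.392°.
For the longitude increment, Δλ = atan2( sin θ sin δ cos φ₁, cos δ − sin φ₁ sin φ₂ ) = atan2(0.317618, 0.547750) = 30.108°.
Hence λ₂ = -45.640° + 30.108° = -15.532°.

latitude -46.392°, longitude -15.532°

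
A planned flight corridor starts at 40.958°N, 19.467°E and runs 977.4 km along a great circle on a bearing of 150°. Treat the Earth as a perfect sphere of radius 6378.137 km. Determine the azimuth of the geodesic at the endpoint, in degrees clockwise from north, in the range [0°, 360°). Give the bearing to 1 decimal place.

final bearing 153.2°

δ = 977.4/6378.137 = 0.153242 rad (8.7801°).
With φ₁ = 40.958° = 0.714852 rad and θ = 150° = 2.617994 rad:
sin φ₂ = sin φ₁ cos δ + cos φ₁ sin δ cos θ = (0.655506)(0.988281) + (0.755190)(0.152643)(-0.866025) = 0.547993
φ₂ = asin(0.547993) = 0.579963 rad = 33.229°.
Δλ = atan2( sin θ sin δ cos φ₁ , cos δ − sin φ₁ sin φ₂ ) = atan2(0.057637, 0.629069) = 0.091368 rad = 5.235°.
λ₂ = 19.467° + 5.235° = 24.702°.
The forward bearing on arrival equals the back-azimuth from the destination plus 180°.
Back-azimuth from P₂ (33.2°, 24.7°) to P₁ (41.0°, 19.5°), with Δλ' = λ₁ − λ₂ = -5.2°: atan2( sin Δλ' cos φ₁ , cos φ₂ sin φ₁ − sin φ₂ cos φ₁ cos Δλ' ) = 333.2°.
Final bearing = (333.2° + 180°) mod 360° = 153.2°.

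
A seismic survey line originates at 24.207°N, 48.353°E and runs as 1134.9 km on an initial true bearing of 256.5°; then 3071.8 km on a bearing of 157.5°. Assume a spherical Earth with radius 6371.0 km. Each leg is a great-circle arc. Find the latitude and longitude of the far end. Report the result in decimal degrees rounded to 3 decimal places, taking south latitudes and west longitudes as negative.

latitude -4.277°, longitude 47.934°

Apply the spherical direct solution leg by leg, carrying full precision between legs.
Leg 1: from (24.207°, 48.353°), δ = 1134.9/6371 = 0.178135 rad, θ = 256.5° → φ = 21.458°, λ = 37.684°.
Leg 2: from (21.458°, 37.684°), δ = 3071.8/6371 = 0.482154 rad, θ = 157.5° → φ = -4.277°, λ = 47.934°.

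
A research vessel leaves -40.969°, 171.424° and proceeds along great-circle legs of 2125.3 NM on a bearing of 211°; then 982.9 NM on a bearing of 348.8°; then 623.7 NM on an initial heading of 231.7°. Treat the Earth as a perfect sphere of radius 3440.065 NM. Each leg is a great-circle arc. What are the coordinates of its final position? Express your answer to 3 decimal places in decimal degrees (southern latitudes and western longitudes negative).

Apply the spherical direct solution leg by leg, carrying full precision between legs.
Leg 1: from (-40.969°, 171.424°), δ = 2125.3/3440.065 = 0.617808 rad, θ = 211° → φ = -65.416°, λ = 125.607°.
Leg 2: from (-65.416°, 125.607°), δ = 982.9/3440.065 = 0.285721 rad, θ = 348.8° → φ = -49.241°, λ = 120.797°.
Leg 3: from (-49.241°, 120.797°), δ = 623.7/3440.065 = 0.181305 rad, θ = 231.7° → φ = -54.886°, λ = 106.556°.

latitude -54.886°, longitude 106.556°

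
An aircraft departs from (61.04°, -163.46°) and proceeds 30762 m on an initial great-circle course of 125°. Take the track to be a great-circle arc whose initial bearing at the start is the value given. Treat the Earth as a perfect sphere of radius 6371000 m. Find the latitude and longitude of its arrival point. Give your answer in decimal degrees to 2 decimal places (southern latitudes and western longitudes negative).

Angular distance δ = d/R = 30762 / 6371000 = 0.004828 rad.
Converting: φ₁ = 1.065349 rad, θ = 2.181662 rad.
Applying the spherical law of cosines for sides, sin φ₂ = sin φ₁ cos δ + cos φ₁ sin δ cos θ = 0.873607, so φ₂ = 60.88°.
For the longitude increment, Δλ = atan2( sin θ sin δ cos φ₁, cos δ − sin φ₁ sin φ₂ ) = atan2(0.001915, 0.235619) = 0.47°.
λ₂ = λ₁ + Δλ = -162.99°.

latitude 60.88°, longitude -162.99°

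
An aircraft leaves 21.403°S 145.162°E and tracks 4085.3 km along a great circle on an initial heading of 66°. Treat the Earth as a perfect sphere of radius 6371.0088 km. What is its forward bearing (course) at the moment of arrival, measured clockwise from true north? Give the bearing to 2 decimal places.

final bearing 58.47°

Angular distance δ = d/R = 4085.3 / 6371.0088 = 0.641233 rad.
Converting: φ₁ = -0.373553 rad, θ = 1.151917 rad.
Applying the spherical law of cosines for sides, sin φ₂ = sin φ₁ cos δ + cos φ₁ sin δ cos θ = -0.065912, so φ₂ = -3.779°.
Δλ = atan2( sin θ sin δ cos φ₁ , cos δ − sin φ₁ sin φ₂ ) = atan2(0.508782, 0.777306) = 0.579564 rad = 33.207°.
λ₂ = 145.162° + 33.207° = 178.369°.
The forward bearing on arrival equals the back-azimuth from the destination plus 180°.
Back-azimuth from P₂ (-3.78°, 178.37°) to P₁ (-21.40°, 145.16°), with Δλ' = λ₁ − λ₂ = -33.21°: atan2( sin Δλ' cos φ₁ , cos φ₂ sin φ₁ − sin φ₂ cos φ₁ cos Δλ' ) = 238.47°.
Final bearing = (238.47° + 180°) mod 360° = 58.47°.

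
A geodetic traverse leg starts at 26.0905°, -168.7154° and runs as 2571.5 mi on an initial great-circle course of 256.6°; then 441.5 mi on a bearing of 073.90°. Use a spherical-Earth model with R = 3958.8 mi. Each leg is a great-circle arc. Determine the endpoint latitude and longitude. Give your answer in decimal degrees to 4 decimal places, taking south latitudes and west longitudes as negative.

latitude 14.6564°, longitude 160.4902°

Apply the spherical direct solution leg by leg, carrying full precision between legs.
Leg 1: from (26.0905°, -168.7154°), δ = 2571.5/3958.8 = 0.649566 rad, θ = 256.6° → φ = 12.9640°, λ = 154.1447°.
Leg 2: from (12.9640°, 154.1447°), δ = 441.5/3958.8 = 0.111524 rad, θ = 73.9° → φ = 14.6564°, λ = 160.4902°.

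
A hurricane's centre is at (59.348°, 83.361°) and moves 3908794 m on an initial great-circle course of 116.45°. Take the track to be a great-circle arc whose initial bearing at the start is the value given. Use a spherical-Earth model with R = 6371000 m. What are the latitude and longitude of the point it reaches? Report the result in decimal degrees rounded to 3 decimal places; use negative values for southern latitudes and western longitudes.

The arc subtends δ = 3908794/6371000 = 0.613529 rad at the centre.
Converting: φ₁ = 1.035818 rad, θ = 2.032436 rad.
Applying the spherical law of cosines for sides, sin φ₂ = sin φ₁ cos δ + cos φ₁ sin δ cos θ = 0.572638, so φ₂ = 34.934°.
For the longitude increment, Δλ = atan2( sin θ sin δ cos φ₁, cos δ − sin φ₁ sin φ₂ ) = atan2(0.262807, 0.324992) = 38.961°.
λ₂ = λ₁ + Δλ = 122.322°.

latitude 34.934°, longitude 122.322°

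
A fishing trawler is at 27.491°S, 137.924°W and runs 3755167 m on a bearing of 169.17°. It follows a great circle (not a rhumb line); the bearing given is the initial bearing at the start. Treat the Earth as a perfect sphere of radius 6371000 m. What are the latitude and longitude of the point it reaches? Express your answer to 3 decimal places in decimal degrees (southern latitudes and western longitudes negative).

The arc subtends δ = 3755167/6371000 = 0.589416 rad at the centre.
Converting: φ₁ = -0.479808 rad, θ = 2.952573 rad.
Destination latitude: φ₂ = arcsin( sin φ₁ cos δ + cos φ₁ sin δ cos θ ) = arcsin(-0.868045) = -60.232°.
For the longitude increment, Δλ = atan2( sin θ sin δ cos φ₁, cos δ − sin φ₁ sin φ₂ ) = atan2(0.092653, 0.430568) = 12.144°.
λ₂ = λ₁ + Δλ = -125.780°.

latitude -60.232°, longitude -125.780°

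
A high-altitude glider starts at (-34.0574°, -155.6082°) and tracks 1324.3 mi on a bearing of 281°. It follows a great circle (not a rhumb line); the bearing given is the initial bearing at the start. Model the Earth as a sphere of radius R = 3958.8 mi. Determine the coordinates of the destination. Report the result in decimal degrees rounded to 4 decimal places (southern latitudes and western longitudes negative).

The arc subtends δ = 1324.3/3958.8 = 0.334521 rad at the centre.
With φ₁ = -34.0574° = -0.594414 rad and θ = 281° = 4.904375 rad:
sin φ₂ = sin φ₁ cos δ + cos φ₁ sin δ cos θ = (-0.560023)(0.944568) + (0.828477)(0.328316)(0.190809) = -0.477079
φ₂ = asin(-0.477079) = -0.497328 rad = -28.4948°.
For the longitude increment, Δλ = atan2( sin θ sin δ cos φ₁, cos δ − sin φ₁ sin φ₂ ) = atan2(-0.267005, 0.677392) = -21.5127°.
Hence λ₂ = -155.6082° + -21.5127° = -177.1209°.

latitude -28.4948°, longitude -177.1209°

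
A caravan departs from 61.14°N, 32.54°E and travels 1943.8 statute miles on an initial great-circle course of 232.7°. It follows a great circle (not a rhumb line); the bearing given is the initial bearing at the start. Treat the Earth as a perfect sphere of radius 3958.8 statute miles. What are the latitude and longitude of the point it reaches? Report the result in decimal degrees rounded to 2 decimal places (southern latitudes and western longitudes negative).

latitude 39.38°, longitude 3.51°

δ = 1943.8/3958.8 = 0.491007 rad (28.1327°).
Converting: φ₁ = 1.067094 rad, θ = 4.061381 rad.
Applying the spherical law of cosines for sides, sin φ₂ = sin φ₁ cos δ + cos φ₁ sin δ cos θ = 0.634418, so φ₂ = 39.38°.
For the longitude increment, Δλ = atan2( sin θ sin δ cos φ₁, cos δ − sin φ₁ sin φ₂ ) = atan2(-0.181039, 0.326234) = -29.03°.
Hence λ₂ = 32.54° + -29.03° = 3.51°.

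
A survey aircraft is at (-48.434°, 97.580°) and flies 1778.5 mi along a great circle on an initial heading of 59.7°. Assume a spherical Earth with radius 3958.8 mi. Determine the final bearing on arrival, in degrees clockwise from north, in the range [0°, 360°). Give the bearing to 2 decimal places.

final bearing 42.44°

δ = 1778.5/3958.8 = 0.449252 rad (25.7403°).
Converting: φ₁ = -0.845333 rad, θ = 1.041962 rad.
Destination latitude: φ₂ = arcsin( sin φ₁ cos δ + cos φ₁ sin δ cos θ ) = arcsin(-0.528573) = -31.909°.
Δλ = atan2( sin θ sin δ cos φ₁ , cos δ − sin φ₁ sin φ₂ ) = atan2(0.248783, 0.505298) = 0.457509 rad = 26.213°.
λ₂ = 97.580° + 26.213° = 123.793°.
The forward bearing on arrival equals the back-azimuth from the destination plus 180°.
Back-azimuth from P₂ (-31.91°, 123.79°) to P₁ (-48.43°, 97.58°), with Δλ' = λ₁ − λ₂ = -26.21°: atan2( sin Δλ' cos φ₁ , cos φ₂ sin φ₁ − sin φ₂ cos φ₁ cos Δλ' ) = 222.44°.
Final bearing = (222.44° + 180°) mod 360° = 42.44°.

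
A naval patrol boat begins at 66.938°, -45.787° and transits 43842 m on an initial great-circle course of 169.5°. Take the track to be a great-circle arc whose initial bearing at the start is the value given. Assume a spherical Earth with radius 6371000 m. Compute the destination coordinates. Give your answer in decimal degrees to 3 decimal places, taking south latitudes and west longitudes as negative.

latitude 66.550°, longitude -45.606°

The arc subtends δ = 43842/6371000 = 0.006881 rad at the centre.
Start latitude φ₁ = 1.168288 rad; initial bearing θ = 2.958333 rad.
Destination latitude: φ₂ = arcsin( sin φ₁ cos δ + cos φ₁ sin δ cos θ ) = arcsin(0.917409) = 66.550°.
Then Δλ = atan2(0.000491, 0.155885) = 0.003151 rad, from sin θ sin δ cos φ₁ over cos δ − sin φ₁ sin φ₂.
λ₂ = -45.787° + 0.181° = -45.606°.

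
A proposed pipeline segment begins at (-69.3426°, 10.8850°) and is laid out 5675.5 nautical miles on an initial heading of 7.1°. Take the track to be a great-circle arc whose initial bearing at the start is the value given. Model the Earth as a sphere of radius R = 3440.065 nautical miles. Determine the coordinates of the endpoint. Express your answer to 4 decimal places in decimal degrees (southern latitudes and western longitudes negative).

latitude 25.0147°, longitude 18.6997°

δ = 5675.5/3440.065 = 1.649823 rad (94.5279°).
Start latitude φ₁ = -1.210257 rad; initial bearing θ = 0.123918 rad.
Applying the spherical law of cosines for sides, sin φ₂ = sin φ₁ cos δ + cos φ₁ sin δ cos θ = 0.422851, so φ₂ = 25.0147°.
Δλ = atan2( sin θ sin δ cos φ₁ , cos δ − sin φ₁ sin φ₂ ) = atan2(0.043468, 0.316719) = 0.136392 rad = 7.8147°.
Hence λ₂ = 10.8850° + 7.8147° = 18.6997°.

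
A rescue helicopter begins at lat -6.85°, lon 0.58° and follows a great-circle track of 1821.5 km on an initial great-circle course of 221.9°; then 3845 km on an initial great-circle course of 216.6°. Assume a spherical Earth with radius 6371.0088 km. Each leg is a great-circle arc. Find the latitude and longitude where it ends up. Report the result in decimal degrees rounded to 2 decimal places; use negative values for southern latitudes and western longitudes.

Apply the spherical direct solution leg by leg, carrying full precision between legs.
Leg 1: from (-6.85°, 0.58°), δ = 1821.5/6371.0088 = 0.285904 rad, θ = 221.9° → φ = -18.84°, λ = -10.90°.
Leg 2: from (-18.84°, -10.90°), δ = 3845/6371.0088 = 0.603515 rad, θ = 216.6° → φ = -44.19°, λ = -39.06°.

latitude -44.19°, longitude -39.06°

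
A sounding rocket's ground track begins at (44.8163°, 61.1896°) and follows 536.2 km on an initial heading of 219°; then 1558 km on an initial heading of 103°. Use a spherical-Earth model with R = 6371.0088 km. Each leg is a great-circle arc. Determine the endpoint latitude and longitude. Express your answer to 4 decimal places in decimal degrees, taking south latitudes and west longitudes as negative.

latitude 36.5393°, longitude 74.2452°

Apply the spherical direct solution leg by leg, carrying full precision between legs.
Leg 1: from (44.8163°, 61.1896°), δ = 536.2/6371.0088 = 0.084162 rad, θ = 219° → φ = 40.9954°, λ = 57.1703°.
Leg 2: from (40.9954°, 57.1703°), δ = 1558/6371.0088 = 0.244545 rad, θ = 103° → φ = 36.5393°, λ = 74.2452°.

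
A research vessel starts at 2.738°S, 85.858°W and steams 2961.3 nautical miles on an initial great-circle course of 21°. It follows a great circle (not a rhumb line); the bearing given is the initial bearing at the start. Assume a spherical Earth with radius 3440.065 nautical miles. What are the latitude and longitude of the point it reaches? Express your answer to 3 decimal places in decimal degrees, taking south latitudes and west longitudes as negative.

latitude 42.537°, longitude -64.214°

Angular distance δ = d/R = 2961.3 / 3440.065 = 0.860827 rad.
Converting: φ₁ = -0.047787 rad, θ = 0.366519 rad.
Destination latitude: φ₂ = arcsin( sin φ₁ cos δ + cos φ₁ sin δ cos θ ) = arcsin(0.676066) = 42.537°.
Then Δλ = atan2(0.271469, 0.684106) = 0.377765 rad, from sin θ sin δ cos φ₁ over cos δ − sin φ₁ sin φ₂.
λ₂ = -85.858° + 21.644° = -64.214°.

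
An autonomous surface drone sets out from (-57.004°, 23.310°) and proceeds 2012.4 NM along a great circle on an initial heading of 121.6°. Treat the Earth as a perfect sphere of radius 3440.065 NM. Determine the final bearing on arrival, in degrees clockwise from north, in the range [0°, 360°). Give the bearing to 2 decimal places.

final bearing 64.10°

The arc subtends δ = 2012.4/3440.065 = 0.584989 rad at the centre.
With φ₁ = -57.004° = -0.994907 rad and θ = 121.6° = 2.122320 rad:
Destination latitude: φ₂ = arcsin( sin φ₁ cos δ + cos φ₁ sin δ cos θ ) = arcsin(-0.856815) = -58.961°.
Δλ = atan2( sin θ sin δ cos φ₁ , cos δ − sin φ₁ sin φ₂ ) = atan2(0.256124, 0.115100) = 1.148450 rad = 65.801°.
λ₂ = 23.310° + 65.801° = 89.111°.
The forward bearing on arrival equals the back-azimuth from the destination plus 180°.
Back-azimuth from P₂ (-58.96°, 89.11°) to P₁ (-57.00°, 23.31°), with Δλ' = λ₁ − λ₂ = -65.80°: atan2( sin Δλ' cos φ₁ , cos φ₂ sin φ₁ − sin φ₂ cos φ₁ cos Δλ' ) = 244.10°.
Final bearing = (244.10° + 180°) mod 360° = 64.10°.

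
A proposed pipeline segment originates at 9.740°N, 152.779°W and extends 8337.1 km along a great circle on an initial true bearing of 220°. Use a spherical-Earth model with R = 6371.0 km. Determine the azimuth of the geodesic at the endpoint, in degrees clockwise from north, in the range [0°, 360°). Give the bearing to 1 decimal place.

final bearing 240.5°

Central angle δ = d/R = 1.308601 rad.
With φ₁ = 9.740° = 0.169995 rad and θ = 220° = 3.839724 rad:
Applying the spherical law of cosines for sides, sin φ₂ = sin φ₁ cos δ + cos φ₁ sin δ cos θ = -0.685348, so φ₂ = -43.263°.
Δλ = atan2( sin θ sin δ cos φ₁ , cos δ − sin φ₁ sin φ₂ ) = atan2(-0.611871, 0.375146) = -1.020790 rad = -58.487°.
λ₂ = -152.779° + -58.487° = -211.266°, normalized to (−180°, 180°] → 148.734°.
The forward bearing on arrival equals the back-azimuth from the destination plus 180°.
Back-azimuth from P₂ (-43.3°, 148.7°) to P₁ (9.7°, -152.8°), with Δλ' = λ₁ − λ₂ = -301.5°: atan2( sin Δλ' cos φ₁ , cos φ₂ sin φ₁ − sin φ₂ cos φ₁ cos Δλ' ) = 60.5°.
Final bearing = (60.5° + 180°) mod 360° = 240.5°.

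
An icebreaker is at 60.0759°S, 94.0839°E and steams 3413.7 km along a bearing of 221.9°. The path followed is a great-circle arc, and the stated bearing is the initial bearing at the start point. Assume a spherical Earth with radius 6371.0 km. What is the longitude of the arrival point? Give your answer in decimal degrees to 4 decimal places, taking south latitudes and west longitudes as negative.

Central angle δ = d/R = 0.535819 rad.
With φ₁ = -60.0759° = -1.048522 rad and θ = 221.9° = 3.872886 rad:
Applying the spherical law of cosines for sides, sin φ₂ = sin φ₁ cos δ + cos φ₁ sin δ cos θ = -0.934788, so φ₂ = -69.1939°.
Then Δλ = atan2(-0.170088, 0.049683) = -1.286604 rad, from sin θ sin δ cos φ₁ over cos δ − sin φ₁ sin φ₂.
λ₂ = 94.0839° + -73.7170° = 20.3669°.

longitude 20.3669°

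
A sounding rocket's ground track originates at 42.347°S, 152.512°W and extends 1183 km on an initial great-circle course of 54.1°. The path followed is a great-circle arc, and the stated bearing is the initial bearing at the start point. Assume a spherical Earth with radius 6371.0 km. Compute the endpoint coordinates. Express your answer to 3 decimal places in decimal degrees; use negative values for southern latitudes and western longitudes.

latitude -35.593°, longitude -141.914°

Angular distance δ = d/R = 1183 / 6371 = 0.185685 rad.
Converting: φ₁ = -0.739095 rad, θ = 0.944223 rad.
sin φ₂ = sin φ₁ cos δ + cos φ₁ sin δ cos θ = (-0.673619)(0.982810) + (0.739079)(0.184620)(0.586372) = -0.582030
φ₂ = asin(-0.582030) = -0.621223 rad = -35.593°.
Δλ = atan2( sin θ sin δ cos φ₁ , cos δ − sin φ₁ sin φ₂ ) = atan2(0.110529, 0.590744) = 0.184963 rad = 10.598°.
λ₂ = -152.512° + 10.598° = -141.914°.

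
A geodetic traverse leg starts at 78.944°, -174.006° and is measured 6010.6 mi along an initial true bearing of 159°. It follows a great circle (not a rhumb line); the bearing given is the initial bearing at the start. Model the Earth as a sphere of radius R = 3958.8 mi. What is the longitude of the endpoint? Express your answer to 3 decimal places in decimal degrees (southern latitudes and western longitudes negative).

longitude -152.856°

Angular distance δ = d/R = 6010.6 / 3958.8 = 1.518288 rad.
Converting: φ₁ = 1.377833 rad, θ = 2.775074 rad.
Applying the spherical law of cosines for sides, sin φ₂ = sin φ₁ cos δ + cos φ₁ sin δ cos θ = -0.127275, so φ₂ = -7.312°.
For the longitude increment, Δλ = atan2( sin θ sin δ cos φ₁, cos δ − sin φ₁ sin φ₂ ) = atan2(0.068629, 0.177396) = 21.150°.
λ₂ = λ₁ + Δλ = -152.856°.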